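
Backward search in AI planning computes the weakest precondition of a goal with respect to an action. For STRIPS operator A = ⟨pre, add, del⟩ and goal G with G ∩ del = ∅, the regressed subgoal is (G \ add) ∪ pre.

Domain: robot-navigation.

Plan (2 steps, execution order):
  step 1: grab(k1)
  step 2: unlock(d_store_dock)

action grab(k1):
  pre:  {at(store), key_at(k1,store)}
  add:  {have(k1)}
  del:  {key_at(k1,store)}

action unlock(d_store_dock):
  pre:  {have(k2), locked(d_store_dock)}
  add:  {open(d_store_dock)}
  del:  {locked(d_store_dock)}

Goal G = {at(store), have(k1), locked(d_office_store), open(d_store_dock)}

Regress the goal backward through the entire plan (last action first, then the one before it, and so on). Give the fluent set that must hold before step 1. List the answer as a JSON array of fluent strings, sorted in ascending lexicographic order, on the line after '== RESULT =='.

Regress step by step:
  through step 2 (unlock(d_store_dock)): drop {open(d_store_dock)}, keep {at(store), have(k1), locked(d_office_store)}, require {have(k2), locked(d_store_dock)}
    → {at(store), have(k1), have(k2), locked(d_office_store), locked(d_store_dock)}
  through step 1 (grab(k1)): drop {have(k1)}, keep {at(store), have(k2), locked(d_office_store), locked(d_store_dock)}, require {at(store), key_at(k1,store)}
    → {at(store), have(k2), key_at(k1,store), locked(d_office_store), locked(d_store_dock)}

== RESULT ==
["at(store)", "have(k2)", "key_at(k1,store)", "locked(d_office_store)", "locked(d_store_dock)"]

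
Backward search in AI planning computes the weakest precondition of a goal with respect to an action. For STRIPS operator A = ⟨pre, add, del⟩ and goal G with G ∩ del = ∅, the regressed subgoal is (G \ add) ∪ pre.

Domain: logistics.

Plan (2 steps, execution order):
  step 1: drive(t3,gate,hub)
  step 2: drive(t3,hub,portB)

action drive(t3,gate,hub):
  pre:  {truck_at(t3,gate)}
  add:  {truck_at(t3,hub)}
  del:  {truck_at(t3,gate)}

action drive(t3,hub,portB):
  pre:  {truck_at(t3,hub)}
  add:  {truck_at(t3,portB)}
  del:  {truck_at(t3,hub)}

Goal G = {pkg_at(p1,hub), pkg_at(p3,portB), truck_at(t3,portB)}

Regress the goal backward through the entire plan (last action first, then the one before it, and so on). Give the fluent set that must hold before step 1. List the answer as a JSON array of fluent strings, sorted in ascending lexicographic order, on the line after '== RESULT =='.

Work backward from the goal:
  through step 2 (drive(t3,hub,portB)): drop {truck_at(t3,portB)}, keep {pkg_at(p1,hub), pkg_at(p3,portB)}, require {truck_at(t3,hub)}
    → {pkg_at(p1,hub), pkg_at(p3,portB), truck_at(t3,hub)}
  through step 1 (drive(t3,gate,hub)): drop {truck_at(t3,hub)}, keep {pkg_at(p1,hub), pkg_at(p3,portB)}, require {truck_at(t3,gate)}
    → {pkg_at(p1,hub), pkg_at(p3,portB), truck_at(t3,gate)}

== RESULT ==
["pkg_at(p1,hub)", "pkg_at(p3,portB)", "truck_at(t3,gate)"]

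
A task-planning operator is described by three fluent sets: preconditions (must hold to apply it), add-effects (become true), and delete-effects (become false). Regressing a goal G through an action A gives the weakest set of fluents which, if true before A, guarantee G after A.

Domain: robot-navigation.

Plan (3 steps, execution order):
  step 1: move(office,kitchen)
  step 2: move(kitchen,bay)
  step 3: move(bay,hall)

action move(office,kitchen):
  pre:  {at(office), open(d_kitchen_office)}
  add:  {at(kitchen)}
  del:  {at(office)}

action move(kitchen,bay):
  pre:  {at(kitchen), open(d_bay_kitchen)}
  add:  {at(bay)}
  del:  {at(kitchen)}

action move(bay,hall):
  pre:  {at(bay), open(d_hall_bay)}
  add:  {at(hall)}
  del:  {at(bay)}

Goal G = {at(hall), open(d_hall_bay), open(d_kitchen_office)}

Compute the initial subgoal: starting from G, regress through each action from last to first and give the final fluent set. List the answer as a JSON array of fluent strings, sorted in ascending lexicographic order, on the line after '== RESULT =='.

Regress step by step:
  through step 3 (move(bay,hall)): drop {at(hall)}, keep {open(d_hall_bay), open(d_kitchen_office)}, require {at(bay), open(d_hall_bay)}
    → {at(bay), open(d_hall_bay), open(d_kitchen_office)}
  through step 2 (move(kitchen,bay)): drop {at(bay)}, keep {open(d_hall_bay), open(d_kitchen_office)}, require {at(kitchen), open(d_bay_kitchen)}
    → {at(kitchen), open(d_bay_kitchen), open(d_hall_bay), open(d_kitchen_office)}
  through step 1 (move(office,kitchen)): drop {at(kitchen)}, keep {open(d_bay_kitchen), open(d_hall_bay), open(d_kitchen_office)}, require {at(office), open(d_kitchen_office)}
    → {at(office), open(d_bay_kitchen), open(d_hall_bay), open(d_kitchen_office)}

== RESULT ==
["at(office)", "open(d_bay_kitchen)", "open(d_hall_bay)", "open(d_kitchen_office)"]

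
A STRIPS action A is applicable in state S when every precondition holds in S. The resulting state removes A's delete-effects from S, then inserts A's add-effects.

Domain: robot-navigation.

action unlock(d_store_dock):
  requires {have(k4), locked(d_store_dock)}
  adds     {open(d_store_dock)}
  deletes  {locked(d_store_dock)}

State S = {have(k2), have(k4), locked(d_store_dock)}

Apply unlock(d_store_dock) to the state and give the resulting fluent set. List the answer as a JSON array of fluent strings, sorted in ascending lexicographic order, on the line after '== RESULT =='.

Compute (S \ del) ∪ add:
  pre ⊆ S: {have(k4), locked(d_store_dock)} ⊆ S  — applicable
  S \ del = {have(k2), have(k4)}
  ∪ add   = {have(k2), have(k4), open(d_store_dock)}

== RESULT ==
["have(k2)", "have(k4)", "open(d_store_dock)"]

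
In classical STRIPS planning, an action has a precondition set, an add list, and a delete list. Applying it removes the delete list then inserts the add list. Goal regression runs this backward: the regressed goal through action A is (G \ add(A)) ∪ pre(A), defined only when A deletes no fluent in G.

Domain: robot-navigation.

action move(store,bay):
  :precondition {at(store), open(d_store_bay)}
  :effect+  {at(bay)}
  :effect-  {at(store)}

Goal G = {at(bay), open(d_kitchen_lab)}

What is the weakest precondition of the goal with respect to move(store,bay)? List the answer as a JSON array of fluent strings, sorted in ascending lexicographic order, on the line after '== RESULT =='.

Compute (G \ add) ∪ pre:
  G ∩ del = {}  (empty — regression defined)
  G \ add = {at(bay), open(d_kitchen_lab)} \ {at(bay)} = {open(d_kitchen_lab)}
  ∪ pre   = {open(d_kitchen_lab)} ∪ {at(store), open(d_store_bay)}
          = {at(store), open(d_kitchen_lab), open(d_store_bay)}

== RESULT ==
["at(store)", "open(d_kitchen_lab)", "open(d_store_bay)"]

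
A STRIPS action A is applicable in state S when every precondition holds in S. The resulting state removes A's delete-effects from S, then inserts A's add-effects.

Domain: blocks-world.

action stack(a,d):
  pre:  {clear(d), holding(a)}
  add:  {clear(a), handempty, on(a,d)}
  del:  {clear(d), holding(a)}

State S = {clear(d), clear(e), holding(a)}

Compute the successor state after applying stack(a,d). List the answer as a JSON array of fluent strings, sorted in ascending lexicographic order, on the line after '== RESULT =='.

Progress:
  pre ⊆ S: {clear(d), holding(a)} ⊆ S  — applicable
  S \ del = {clear(e)}
  ∪ add   = {clear(a), clear(e), handempty, on(a,d)}

== RESULT ==
["clear(a)", "clear(e)", "handempty", "on(a,d)"]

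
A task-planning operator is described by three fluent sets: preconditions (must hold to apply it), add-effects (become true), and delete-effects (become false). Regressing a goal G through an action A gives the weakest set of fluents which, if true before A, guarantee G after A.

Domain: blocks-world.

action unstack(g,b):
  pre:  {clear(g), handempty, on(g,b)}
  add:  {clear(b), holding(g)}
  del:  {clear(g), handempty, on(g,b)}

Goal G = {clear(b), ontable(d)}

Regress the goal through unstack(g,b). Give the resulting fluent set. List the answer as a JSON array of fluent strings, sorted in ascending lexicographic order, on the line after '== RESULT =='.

Compute (G \ add) ∪ pre:
  G ∩ del = {}  (empty — regression defined)
  G \ add = {clear(b), ontable(d)} \ {clear(b), holding(g)} = {ontable(d)}
  ∪ pre   = {ontable(d)} ∪ {clear(g), handempty, on(g,b)}
          = {clear(g), handempty, on(g,b), ontable(d)}

== RESULT ==
["clear(g)", "handempty", "on(g,b)", "ontable(d)"]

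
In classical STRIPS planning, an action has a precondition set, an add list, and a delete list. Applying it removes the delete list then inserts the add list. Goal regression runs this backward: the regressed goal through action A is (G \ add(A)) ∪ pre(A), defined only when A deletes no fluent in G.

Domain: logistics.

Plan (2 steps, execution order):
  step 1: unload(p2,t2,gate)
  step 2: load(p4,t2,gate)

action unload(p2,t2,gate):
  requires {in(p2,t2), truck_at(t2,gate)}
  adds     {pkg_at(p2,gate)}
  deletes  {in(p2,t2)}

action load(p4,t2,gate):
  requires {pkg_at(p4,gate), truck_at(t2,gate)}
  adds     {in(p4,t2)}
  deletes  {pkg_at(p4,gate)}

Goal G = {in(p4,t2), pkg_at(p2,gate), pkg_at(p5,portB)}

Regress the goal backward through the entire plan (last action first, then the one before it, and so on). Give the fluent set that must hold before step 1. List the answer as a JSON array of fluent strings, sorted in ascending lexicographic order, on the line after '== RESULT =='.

Work backward from the goal:
  through step 2 (load(p4,t2,gate)): drop {in(p4,t2)}, keep {pkg_at(p2,gate), pkg_at(p5,portB)}, require {pkg_at(p4,gate), truck_at(t2,gate)}
    → {pkg_at(p2,gate), pkg_at(p4,gate), pkg_at(p5,portB), truck_at(t2,gate)}
  through step 1 (unload(p2,t2,gate)): drop {pkg_at(p2,gate)}, keep {pkg_at(p4,gate), pkg_at(p5,portB), truck_at(t2,gate)}, require {in(p2,t2), truck_at(t2,gate)}
    → {in(p2,t2), pkg_at(p4,gate), pkg_at(p5,portB), truck_at(t2,gate)}

== RESULT ==
["in(p2,t2)", "pkg_at(p4,gate)", "pkg_at(p5,portB)", "truck_at(t2,gate)"]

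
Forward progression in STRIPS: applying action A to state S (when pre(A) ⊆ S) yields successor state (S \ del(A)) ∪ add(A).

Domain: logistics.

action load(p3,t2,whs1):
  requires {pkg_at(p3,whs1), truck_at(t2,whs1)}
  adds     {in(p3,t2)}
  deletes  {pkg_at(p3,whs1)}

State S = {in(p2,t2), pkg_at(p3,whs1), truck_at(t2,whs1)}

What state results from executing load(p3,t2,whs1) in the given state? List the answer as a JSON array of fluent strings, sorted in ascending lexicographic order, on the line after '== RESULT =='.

Compute (S \ del) ∪ add:
  pre ⊆ S: {pkg_at(p3,whs1), truck_at(t2,whs1)} ⊆ S  — applicable
  S \ del = {in(p2,t2), truck_at(t2,whs1)}
  ∪ add   = {in(p2,t2), in(p3,t2), truck_at(t2,whs1)}

== RESULT ==
["in(p2,t2)", "in(p3,t2)", "truck_at(t2,whs1)"]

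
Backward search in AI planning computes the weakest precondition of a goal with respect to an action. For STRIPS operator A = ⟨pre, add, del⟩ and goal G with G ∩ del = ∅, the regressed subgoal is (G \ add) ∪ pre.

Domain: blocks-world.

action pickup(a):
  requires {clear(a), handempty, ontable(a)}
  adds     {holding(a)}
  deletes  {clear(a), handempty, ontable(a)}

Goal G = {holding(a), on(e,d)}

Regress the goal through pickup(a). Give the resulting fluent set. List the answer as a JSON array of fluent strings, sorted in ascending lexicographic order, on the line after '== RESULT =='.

Compute (G \ add) ∪ pre:
  G ∩ del = {}  (empty — regression defined)
  G \ add = {holding(a), on(e,d)} \ {holding(a)} = {on(e,d)}
  ∪ pre   = {on(e,d)} ∪ {clear(a), handempty, ontable(a)}
          = {clear(a), handempty, on(e,d), ontable(a)}

== RESULT ==
["clear(a)", "handempty", "on(e,d)", "ontable(a)"]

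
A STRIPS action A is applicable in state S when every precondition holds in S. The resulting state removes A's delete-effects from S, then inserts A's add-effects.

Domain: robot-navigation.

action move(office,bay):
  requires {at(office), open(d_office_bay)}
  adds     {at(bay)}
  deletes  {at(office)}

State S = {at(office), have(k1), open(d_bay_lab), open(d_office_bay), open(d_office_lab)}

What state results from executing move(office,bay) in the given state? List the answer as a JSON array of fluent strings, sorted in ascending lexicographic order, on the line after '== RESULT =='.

Progress:
  pre ⊆ S: {at(office), open(d_office_bay)} ⊆ S  — applicable
  S \ del = {have(k1), open(d_bay_lab), open(d_office_bay), open(d_office_lab)}
  ∪ add   = {at(bay), have(k1), open(d_bay_lab), open(d_office_bay), open(d_office_lab)}

== RESULT ==
["at(bay)", "have(k1)", "open(d_bay_lab)", "open(d_office_bay)", "open(d_office_lab)"]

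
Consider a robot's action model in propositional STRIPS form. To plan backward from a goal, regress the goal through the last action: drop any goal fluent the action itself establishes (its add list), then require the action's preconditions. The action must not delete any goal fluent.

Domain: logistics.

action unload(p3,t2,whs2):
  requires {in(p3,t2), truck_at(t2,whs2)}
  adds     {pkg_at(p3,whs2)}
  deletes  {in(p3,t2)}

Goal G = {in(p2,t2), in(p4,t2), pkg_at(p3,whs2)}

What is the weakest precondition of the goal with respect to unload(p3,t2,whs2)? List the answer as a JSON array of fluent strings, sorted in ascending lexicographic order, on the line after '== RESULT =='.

Regress:
  G ∩ del = {}  (empty — regression defined)
  G \ add = {in(p2,t2), in(p4,t2), pkg_at(p3,whs2)} \ {pkg_at(p3,whs2)} = {in(p2,t2), in(p4,t2)}
  ∪ pre   = {in(p2,t2), in(p4,t2)} ∪ {in(p3,t2), truck_at(t2,whs2)}
          = {in(p2,t2), in(p3,t2), in(p4,t2), truck_at(t2,whs2)}

== RESULT ==
["in(p2,t2)", "in(p3,t2)", "in(p4,t2)", "truck_at(t2,whs2)"]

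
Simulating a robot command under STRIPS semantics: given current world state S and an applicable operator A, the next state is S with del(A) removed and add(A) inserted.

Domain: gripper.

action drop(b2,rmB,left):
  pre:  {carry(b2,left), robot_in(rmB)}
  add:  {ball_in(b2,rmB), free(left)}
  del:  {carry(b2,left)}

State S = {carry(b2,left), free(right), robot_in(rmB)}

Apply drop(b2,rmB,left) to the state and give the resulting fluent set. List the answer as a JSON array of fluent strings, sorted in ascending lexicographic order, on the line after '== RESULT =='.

Compute (S \ del) ∪ add:
  pre ⊆ S: {carry(b2,left), robot_in(rmB)} ⊆ S  — applicable
  S \ del = {free(right), robot_in(rmB)}
  ∪ add   = {ball_in(b2,rmB), free(left), free(right), robot_in(rmB)}

== RESULT ==
["ball_in(b2,rmB)", "free(left)", "free(right)", "robot_in(rmB)"]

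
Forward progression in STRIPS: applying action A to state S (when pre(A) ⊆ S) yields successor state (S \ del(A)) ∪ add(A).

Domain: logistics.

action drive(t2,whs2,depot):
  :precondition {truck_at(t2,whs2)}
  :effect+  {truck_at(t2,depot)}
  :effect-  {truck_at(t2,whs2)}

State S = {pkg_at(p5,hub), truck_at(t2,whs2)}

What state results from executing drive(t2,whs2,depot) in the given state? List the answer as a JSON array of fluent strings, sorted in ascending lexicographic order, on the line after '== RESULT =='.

Progress:
  pre ⊆ S: {truck_at(t2,whs2)} ⊆ S  — applicable
  S \ del = {pkg_at(p5,hub)}
  ∪ add   = {pkg_at(p5,hub), truck_at(t2,depot)}

== RESULT ==
["pkg_at(p5,hub)", "truck_at(t2,depot)"]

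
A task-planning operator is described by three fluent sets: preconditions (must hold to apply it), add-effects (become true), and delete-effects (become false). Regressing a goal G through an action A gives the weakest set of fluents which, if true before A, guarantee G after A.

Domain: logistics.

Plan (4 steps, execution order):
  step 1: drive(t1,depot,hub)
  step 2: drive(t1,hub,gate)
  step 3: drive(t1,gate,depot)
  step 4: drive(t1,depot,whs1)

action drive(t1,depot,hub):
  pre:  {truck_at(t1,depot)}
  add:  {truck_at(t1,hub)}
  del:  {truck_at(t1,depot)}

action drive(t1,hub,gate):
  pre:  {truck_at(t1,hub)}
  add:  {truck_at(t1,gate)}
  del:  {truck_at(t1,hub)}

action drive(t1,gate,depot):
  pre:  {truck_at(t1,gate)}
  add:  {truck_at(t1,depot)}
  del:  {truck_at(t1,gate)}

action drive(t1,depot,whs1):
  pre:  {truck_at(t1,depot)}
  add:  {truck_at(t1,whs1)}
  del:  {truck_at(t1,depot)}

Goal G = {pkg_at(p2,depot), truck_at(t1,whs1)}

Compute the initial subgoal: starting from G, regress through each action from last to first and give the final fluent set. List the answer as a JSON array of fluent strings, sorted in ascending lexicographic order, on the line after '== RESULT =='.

Work backward from the goal:
  through step 4 (drive(t1,depot,whs1)): drop {truck_at(t1,whs1)}, keep {pkg_at(p2,depot)}, require {truck_at(t1,depot)}
    → {pkg_at(p2,depot), truck_at(t1,depot)}
  through step 3 (drive(t1,gate,depot)): drop {truck_at(t1,depot)}, keep {pkg_at(p2,depot)}, require {truck_at(t1,gate)}
    → {pkg_at(p2,depot), truck_at(t1,gate)}
  through step 2 (drive(t1,hub,gate)): drop {truck_at(t1,gate)}, keep {pkg_at(p2,depot)}, require {truck_at(t1,hub)}
    → {pkg_at(p2,depot), truck_at(t1,hub)}
  through step 1 (drive(t1,depot,hub)): drop {truck_at(t1,hub)}, keep {pkg_at(p2,depot)}, require {truck_at(t1,depot)}
    → {pkg_at(p2,depot), truck_at(t1,depot)}

== RESULT ==
["pkg_at(p2,depot)", "truck_at(t1,depot)"]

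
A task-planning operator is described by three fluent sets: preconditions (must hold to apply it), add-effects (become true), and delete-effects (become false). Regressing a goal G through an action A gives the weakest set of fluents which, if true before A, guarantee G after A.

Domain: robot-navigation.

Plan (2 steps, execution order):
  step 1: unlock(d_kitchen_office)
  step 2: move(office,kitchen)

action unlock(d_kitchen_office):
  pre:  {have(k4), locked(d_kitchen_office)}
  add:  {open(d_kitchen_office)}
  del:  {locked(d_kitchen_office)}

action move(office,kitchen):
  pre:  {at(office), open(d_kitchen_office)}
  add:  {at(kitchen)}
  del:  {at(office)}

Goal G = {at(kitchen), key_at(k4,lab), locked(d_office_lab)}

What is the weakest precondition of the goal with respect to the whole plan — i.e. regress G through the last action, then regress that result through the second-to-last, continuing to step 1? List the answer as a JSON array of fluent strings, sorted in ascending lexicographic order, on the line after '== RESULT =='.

Regress step by step:
  through step 2 (move(office,kitchen)): drop {at(kitchen)}, keep {key_at(k4,lab), locked(d_office_lab)}, require {at(office), open(d_kitchen_office)}
    → {at(office), key_at(k4,lab), locked(d_office_lab), open(d_kitchen_office)}
  through step 1 (unlock(d_kitchen_office)): drop {open(d_kitchen_office)}, keep {at(office), key_at(k4,lab), locked(d_office_lab)}, require {have(k4), locked(d_kitchen_office)}
    → {at(office), have(k4), key_at(k4,lab), locked(d_kitchen_office), locked(d_office_lab)}

== RESULT ==
["at(office)", "have(k4)", "key_at(k4,lab)", "locked(d_kitchen_office)", "locked(d_office_lab)"]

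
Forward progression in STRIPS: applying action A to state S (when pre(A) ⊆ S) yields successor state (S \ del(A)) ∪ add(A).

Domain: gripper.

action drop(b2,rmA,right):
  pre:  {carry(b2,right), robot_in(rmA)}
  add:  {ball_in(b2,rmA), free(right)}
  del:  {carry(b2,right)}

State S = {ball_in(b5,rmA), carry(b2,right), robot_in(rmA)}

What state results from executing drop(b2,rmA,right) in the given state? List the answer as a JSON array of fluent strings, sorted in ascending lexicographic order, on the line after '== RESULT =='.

Compute (S \ del) ∪ add:
  pre ⊆ S: {carry(b2,right), robot_in(rmA)} ⊆ S  — applicable
  S \ del = {ball_in(b5,rmA), robot_in(rmA)}
  ∪ add   = {ball_in(b2,rmA), ball_in(b5,rmA), free(right), robot_in(rmA)}

== RESULT ==
["ball_in(b2,rmA)", "ball_in(b5,rmA)", "free(right)", "robot_in(rmA)"]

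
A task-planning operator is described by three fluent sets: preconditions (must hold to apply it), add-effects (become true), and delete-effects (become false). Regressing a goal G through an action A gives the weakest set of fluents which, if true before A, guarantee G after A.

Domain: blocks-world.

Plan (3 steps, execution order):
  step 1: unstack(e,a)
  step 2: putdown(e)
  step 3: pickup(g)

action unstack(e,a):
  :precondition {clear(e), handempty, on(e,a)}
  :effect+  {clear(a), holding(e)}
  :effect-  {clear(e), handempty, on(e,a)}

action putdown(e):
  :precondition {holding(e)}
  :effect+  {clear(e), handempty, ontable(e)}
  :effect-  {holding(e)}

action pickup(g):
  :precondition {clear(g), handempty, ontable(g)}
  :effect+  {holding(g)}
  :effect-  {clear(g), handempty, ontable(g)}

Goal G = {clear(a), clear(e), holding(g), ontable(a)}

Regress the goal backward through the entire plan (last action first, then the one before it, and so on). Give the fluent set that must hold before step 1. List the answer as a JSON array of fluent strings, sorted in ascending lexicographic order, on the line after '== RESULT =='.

Regress step by step:
  through step 3 (pickup(g)): drop {holding(g)}, keep {clear(a), clear(e), ontable(a)}, require {clear(g), handempty, ontable(g)}
    → {clear(a), clear(e), clear(g), handempty, ontable(a), ontable(g)}
  through step 2 (putdown(e)): drop {clear(e), handempty}, keep {clear(a), clear(g), ontable(a), ontable(g)}, require {holding(e)}
    → {clear(a), clear(g), holding(e), ontable(a), ontable(g)}
  through step 1 (unstack(e,a)): drop {clear(a), holding(e)}, keep {clear(g), ontable(a), ontable(g)}, require {clear(e), handempty, on(e,a)}
    → {clear(e), clear(g), handempty, on(e,a), ontable(a), ontable(g)}

== RESULT ==
["clear(e)", "clear(g)", "handempty", "on(e,a)", "ontable(a)", "ontable(g)"]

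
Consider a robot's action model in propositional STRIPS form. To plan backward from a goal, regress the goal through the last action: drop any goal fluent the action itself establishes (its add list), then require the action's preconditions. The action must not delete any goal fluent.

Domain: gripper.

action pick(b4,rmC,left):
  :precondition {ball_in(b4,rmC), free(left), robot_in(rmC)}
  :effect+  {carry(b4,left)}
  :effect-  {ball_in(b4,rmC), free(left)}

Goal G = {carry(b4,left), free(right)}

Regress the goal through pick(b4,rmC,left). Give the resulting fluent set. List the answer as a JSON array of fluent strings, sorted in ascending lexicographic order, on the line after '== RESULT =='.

Compute (G \ add) ∪ pre:
  G ∩ del = {}  (empty — regression defined)
  G \ add = {carry(b4,left), free(right)} \ {carry(b4,left)} = {free(right)}
  ∪ pre   = {free(right)} ∪ {ball_in(b4,rmC), free(left), robot_in(rmC)}
          = {ball_in(b4,rmC), free(left), free(right), robot_in(rmC)}

== RESULT ==
["ball_in(b4,rmC)", "free(left)", "free(right)", "robot_in(rmC)"]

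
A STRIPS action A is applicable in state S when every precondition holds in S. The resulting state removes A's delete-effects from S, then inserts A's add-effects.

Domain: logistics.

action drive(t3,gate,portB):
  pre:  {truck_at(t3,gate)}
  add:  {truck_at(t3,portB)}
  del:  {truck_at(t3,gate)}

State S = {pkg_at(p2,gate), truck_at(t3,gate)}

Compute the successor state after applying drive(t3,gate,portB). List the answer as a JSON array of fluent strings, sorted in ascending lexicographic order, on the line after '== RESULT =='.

Progress:
  pre ⊆ S: {truck_at(t3,gate)} ⊆ S  — applicable
  S \ del = {pkg_at(p2,gate)}
  ∪ add   = {pkg_at(p2,gate), truck_at(t3,portB)}

== RESULT ==
["pkg_at(p2,gate)", "truck_at(t3,portB)"]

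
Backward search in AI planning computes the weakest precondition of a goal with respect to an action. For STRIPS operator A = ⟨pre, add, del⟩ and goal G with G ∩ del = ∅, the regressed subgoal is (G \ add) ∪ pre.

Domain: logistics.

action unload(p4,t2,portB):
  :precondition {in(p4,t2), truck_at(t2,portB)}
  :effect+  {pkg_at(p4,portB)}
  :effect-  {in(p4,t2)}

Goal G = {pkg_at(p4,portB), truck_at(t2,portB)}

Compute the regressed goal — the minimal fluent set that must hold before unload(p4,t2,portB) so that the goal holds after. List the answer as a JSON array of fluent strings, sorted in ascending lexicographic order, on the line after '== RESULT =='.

Regress:
  G ∩ del = {}  (empty — regression defined)
  G \ add = {pkg_at(p4,portB), truck_at(t2,portB)} \ {pkg_at(p4,portB)} = {truck_at(t2,portB)}
  ∪ pre   = {truck_at(t2,portB)} ∪ {in(p4,t2), truck_at(t2,portB)}
          = {in(p4,t2), truck_at(t2,portB)}

== RESULT ==
["in(p4,t2)", "truck_at(t2,portB)"]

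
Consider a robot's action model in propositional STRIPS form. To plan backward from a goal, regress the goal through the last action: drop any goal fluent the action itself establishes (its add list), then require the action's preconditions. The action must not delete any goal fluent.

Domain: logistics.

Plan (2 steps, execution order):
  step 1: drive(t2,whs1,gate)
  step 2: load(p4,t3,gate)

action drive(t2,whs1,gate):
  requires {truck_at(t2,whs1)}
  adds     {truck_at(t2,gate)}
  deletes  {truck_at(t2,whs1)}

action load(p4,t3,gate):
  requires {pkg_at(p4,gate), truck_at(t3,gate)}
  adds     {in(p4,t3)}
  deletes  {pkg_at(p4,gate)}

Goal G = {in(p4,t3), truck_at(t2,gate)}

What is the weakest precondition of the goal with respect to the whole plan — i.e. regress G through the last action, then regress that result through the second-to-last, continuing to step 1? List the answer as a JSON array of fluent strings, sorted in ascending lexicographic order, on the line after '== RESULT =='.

Regress step by step:
  through step 2 (load(p4,t3,gate)): drop {in(p4,t3)}, keep {truck_at(t2,gate)}, require {pkg_at(p4,gate), truck_at(t3,gate)}
    → {pkg_at(p4,gate), truck_at(t2,gate), truck_at(t3,gate)}
  through step 1 (drive(t2,whs1,gate)): drop {truck_at(t2,gate)}, keep {pkg_at(p4,gate), truck_at(t3,gate)}, require {truck_at(t2,whs1)}
    → {pkg_at(p4,gate), truck_at(t2,whs1), truck_at(t3,gate)}

== RESULT ==
["pkg_at(p4,gate)", "truck_at(t2,whs1)", "truck_at(t3,gate)"]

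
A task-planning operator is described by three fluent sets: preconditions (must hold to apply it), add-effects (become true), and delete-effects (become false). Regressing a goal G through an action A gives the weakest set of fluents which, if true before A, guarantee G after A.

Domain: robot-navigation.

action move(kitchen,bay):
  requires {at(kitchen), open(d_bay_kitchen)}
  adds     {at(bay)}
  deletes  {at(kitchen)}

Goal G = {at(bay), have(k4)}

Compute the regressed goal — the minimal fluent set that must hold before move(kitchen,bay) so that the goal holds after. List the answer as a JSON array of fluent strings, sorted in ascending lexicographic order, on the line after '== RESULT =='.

Compute (G \ add) ∪ pre:
  G ∩ del = {}  (empty — regression defined)
  G \ add = {at(bay), have(k4)} \ {at(bay)} = {have(k4)}
  ∪ pre   = {have(k4)} ∪ {at(kitchen), open(d_bay_kitchen)}
          = {at(kitchen), have(k4), open(d_bay_kitchen)}

== RESULT ==
["at(kitchen)", "have(k4)", "open(d_bay_kitchen)"]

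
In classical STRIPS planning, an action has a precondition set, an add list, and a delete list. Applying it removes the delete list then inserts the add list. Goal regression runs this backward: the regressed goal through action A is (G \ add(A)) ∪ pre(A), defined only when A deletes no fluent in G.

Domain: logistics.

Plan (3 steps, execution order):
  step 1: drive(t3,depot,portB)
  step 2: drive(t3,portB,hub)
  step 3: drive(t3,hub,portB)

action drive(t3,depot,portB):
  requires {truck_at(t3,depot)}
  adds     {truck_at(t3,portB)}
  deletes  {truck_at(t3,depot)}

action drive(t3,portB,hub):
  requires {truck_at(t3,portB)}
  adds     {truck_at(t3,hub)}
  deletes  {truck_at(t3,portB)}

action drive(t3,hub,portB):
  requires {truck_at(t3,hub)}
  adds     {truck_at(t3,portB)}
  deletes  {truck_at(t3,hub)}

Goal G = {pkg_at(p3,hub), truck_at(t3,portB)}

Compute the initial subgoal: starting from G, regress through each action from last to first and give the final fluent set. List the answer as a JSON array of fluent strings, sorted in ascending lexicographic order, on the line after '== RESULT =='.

Work backward from the goal:
  through step 3 (drive(t3,hub,portB)): drop {truck_at(t3,portB)}, keep {pkg_at(p3,hub)}, require {truck_at(t3,hub)}
    → {pkg_at(p3,hub), truck_at(t3,hub)}
  through step 2 (drive(t3,portB,hub)): drop {truck_at(t3,hub)}, keep {pkg_at(p3,hub)}, require {truck_at(t3,portB)}
    → {pkg_at(p3,hub), truck_at(t3,portB)}
  through step 1 (drive(t3,depot,portB)): drop {truck_at(t3,portB)}, keep {pkg_at(p3,hub)}, require {truck_at(t3,depot)}
    → {pkg_at(p3,hub), truck_at(t3,depot)}

== RESULT ==
["pkg_at(p3,hub)", "truck_at(t3,depot)"]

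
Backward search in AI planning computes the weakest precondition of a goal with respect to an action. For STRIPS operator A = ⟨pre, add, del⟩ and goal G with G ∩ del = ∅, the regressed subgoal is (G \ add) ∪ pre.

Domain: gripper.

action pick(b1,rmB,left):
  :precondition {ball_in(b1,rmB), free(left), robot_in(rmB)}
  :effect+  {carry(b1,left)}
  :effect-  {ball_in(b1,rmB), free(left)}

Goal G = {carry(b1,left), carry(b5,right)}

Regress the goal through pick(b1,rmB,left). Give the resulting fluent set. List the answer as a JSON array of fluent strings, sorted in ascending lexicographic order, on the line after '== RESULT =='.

Compute (G \ add) ∪ pre:
  G ∩ del = {}  (empty — regression defined)
  G \ add = {carry(b1,left), carry(b5,right)} \ {carry(b1,left)} = {carry(b5,right)}
  ∪ pre   = {carry(b5,right)} ∪ {ball_in(b1,rmB), free(left), robot_in(rmB)}
          = {ball_in(b1,rmB), carry(b5,right), free(left), robot_in(rmB)}

== RESULT ==
["ball_in(b1,rmB)", "carry(b5,right)", "free(left)", "robot_in(rmB)"]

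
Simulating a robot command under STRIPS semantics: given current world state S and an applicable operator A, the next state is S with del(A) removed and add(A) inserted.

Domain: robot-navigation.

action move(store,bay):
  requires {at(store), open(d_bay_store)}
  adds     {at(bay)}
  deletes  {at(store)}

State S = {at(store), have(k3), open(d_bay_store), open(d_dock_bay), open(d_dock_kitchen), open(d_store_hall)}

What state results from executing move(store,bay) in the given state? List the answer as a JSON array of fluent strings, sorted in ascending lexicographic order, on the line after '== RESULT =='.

Progress:
  pre ⊆ S: {at(store), open(d_bay_store)} ⊆ S  — applicable
  S \ del = {have(k3), open(d_bay_store), open(d_dock_bay), open(d_dock_kitchen), open(d_store_hall)}
  ∪ add   = {at(bay), have(k3), open(d_bay_store), open(d_dock_bay), open(d_dock_kitchen), open(d_store_hall)}

== RESULT ==
["at(bay)", "have(k3)", "open(d_bay_store)", "open(d_dock_bay)", "open(d_dock_kitchen)", "open(d_store_hall)"]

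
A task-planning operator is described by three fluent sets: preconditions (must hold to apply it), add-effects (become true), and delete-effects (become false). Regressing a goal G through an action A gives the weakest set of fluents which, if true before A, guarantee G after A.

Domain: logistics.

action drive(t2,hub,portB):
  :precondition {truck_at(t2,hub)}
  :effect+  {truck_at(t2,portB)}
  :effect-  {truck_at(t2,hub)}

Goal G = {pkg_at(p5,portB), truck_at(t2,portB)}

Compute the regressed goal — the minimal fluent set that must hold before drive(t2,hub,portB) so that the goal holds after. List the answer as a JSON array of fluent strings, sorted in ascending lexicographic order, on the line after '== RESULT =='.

Regress:
  G ∩ del = {}  (empty — regression defined)
  G \ add = {pkg_at(p5,portB), truck_at(t2,portB)} \ {truck_at(t2,portB)} = {pkg_at(p5,portB)}
  ∪ pre   = {pkg_at(p5,portB)} ∪ {truck_at(t2,hub)}
          = {pkg_at(p5,portB), truck_at(t2,hub)}

== RESULT ==
["pkg_at(p5,portB)", "truck_at(t2,hub)"]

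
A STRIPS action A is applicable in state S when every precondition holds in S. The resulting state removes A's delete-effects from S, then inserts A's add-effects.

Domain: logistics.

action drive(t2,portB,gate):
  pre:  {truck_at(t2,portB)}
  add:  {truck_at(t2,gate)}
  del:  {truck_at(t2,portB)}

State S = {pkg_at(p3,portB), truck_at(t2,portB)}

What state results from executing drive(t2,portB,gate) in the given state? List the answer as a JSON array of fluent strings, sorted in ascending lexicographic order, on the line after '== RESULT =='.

Compute (S \ del) ∪ add:
  pre ⊆ S: {truck_at(t2,portB)} ⊆ S  — applicable
  S \ del = {pkg_at(p3,portB)}
  ∪ add   = {pkg_at(p3,portB), truck_at(t2,gate)}

== RESULT ==
["pkg_at(p3,portB)", "truck_at(t2,gate)"]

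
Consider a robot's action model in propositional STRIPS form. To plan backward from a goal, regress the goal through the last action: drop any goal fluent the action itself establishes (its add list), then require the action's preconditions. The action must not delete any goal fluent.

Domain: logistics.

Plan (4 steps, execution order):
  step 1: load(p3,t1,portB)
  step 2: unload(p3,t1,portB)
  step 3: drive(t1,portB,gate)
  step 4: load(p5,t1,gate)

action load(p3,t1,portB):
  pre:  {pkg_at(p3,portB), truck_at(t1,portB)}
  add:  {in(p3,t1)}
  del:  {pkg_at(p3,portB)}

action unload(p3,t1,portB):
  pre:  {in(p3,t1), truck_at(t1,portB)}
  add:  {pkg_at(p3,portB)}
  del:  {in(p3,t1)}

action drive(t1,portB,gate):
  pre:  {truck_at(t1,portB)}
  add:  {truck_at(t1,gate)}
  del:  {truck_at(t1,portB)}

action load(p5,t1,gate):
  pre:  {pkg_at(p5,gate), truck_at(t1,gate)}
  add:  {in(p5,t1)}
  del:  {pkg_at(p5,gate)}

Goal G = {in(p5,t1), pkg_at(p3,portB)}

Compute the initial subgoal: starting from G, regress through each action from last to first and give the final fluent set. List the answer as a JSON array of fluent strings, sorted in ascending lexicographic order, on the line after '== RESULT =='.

Regress step by step:
  through step 4 (load(p5,t1,gate)): drop {in(p5,t1)}, keep {pkg_at(p3,portB)}, require {pkg_at(p5,gate), truck_at(t1,gate)}
    → {pkg_at(p3,portB), pkg_at(p5,gate), truck_at(t1,gate)}
  through step 3 (drive(t1,portB,gate)): drop {truck_at(t1,gate)}, keep {pkg_at(p3,portB), pkg_at(p5,gate)}, require {truck_at(t1,portB)}
    → {pkg_at(p3,portB), pkg_at(p5,gate), truck_at(t1,portB)}
  through step 2 (unload(p3,t1,portB)): drop {pkg_at(p3,portB)}, keep {pkg_at(p5,gate), truck_at(t1,portB)}, require {in(p3,t1), truck_at(t1,portB)}
    → {in(p3,t1), pkg_at(p5,gate), truck_at(t1,portB)}
  through step 1 (load(p3,t1,portB)): drop {in(p3,t1)}, keep {pkg_at(p5,gate), truck_at(t1,portB)}, require {pkg_at(p3,portB), truck_at(t1,portB)}
    → {pkg_at(p3,portB), pkg_at(p5,gate), truck_at(t1,portB)}

== RESULT ==
["pkg_at(p3,portB)", "pkg_at(p5,gate)", "truck_at(t1,portB)"]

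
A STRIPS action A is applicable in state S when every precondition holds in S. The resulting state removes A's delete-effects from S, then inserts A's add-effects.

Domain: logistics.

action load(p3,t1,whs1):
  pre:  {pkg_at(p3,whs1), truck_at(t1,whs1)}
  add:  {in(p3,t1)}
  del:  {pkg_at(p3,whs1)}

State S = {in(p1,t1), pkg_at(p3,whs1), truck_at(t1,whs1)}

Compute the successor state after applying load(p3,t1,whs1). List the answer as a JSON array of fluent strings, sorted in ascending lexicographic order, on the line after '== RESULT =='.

Progress:
  pre ⊆ S: {pkg_at(p3,whs1), truck_at(t1,whs1)} ⊆ S  — applicable
  S \ del = {in(p1,t1), truck_at(t1,whs1)}
  ∪ add   = {in(p1,t1), in(p3,t1), truck_at(t1,whs1)}

== RESULT ==
["in(p1,t1)", "in(p3,t1)", "truck_at(t1,whs1)"]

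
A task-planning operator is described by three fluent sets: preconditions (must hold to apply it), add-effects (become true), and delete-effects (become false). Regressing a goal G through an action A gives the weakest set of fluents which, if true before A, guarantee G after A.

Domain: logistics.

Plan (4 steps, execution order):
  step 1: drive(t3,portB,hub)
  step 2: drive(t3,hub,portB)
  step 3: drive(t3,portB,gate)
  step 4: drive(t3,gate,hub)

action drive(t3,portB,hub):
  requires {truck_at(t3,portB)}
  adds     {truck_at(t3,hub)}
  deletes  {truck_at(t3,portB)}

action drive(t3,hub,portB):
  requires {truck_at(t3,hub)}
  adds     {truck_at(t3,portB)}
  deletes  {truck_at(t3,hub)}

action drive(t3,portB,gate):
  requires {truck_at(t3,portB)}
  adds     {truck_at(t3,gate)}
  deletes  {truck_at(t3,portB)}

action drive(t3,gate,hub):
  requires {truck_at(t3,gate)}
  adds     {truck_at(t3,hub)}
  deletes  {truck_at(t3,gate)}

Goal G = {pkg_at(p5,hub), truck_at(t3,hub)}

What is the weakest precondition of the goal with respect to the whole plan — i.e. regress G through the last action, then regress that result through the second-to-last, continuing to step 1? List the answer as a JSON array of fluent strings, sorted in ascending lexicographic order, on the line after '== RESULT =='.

Regress step by step:
  through step 4 (drive(t3,gate,hub)): drop {truck_at(t3,hub)}, keep {pkg_at(p5,hub)}, require {truck_at(t3,gate)}
    → {pkg_at(p5,hub), truck_at(t3,gate)}
  through step 3 (drive(t3,portB,gate)): drop {truck_at(t3,gate)}, keep {pkg_at(p5,hub)}, require {truck_at(t3,portB)}
    → {pkg_at(p5,hub), truck_at(t3,portB)}
  through step 2 (drive(t3,hub,portB)): drop {truck_at(t3,portB)}, keep {pkg_at(p5,hub)}, require {truck_at(t3,hub)}
    → {pkg_at(p5,hub), truck_at(t3,hub)}
  through step 1 (drive(t3,portB,hub)): drop {truck_at(t3,hub)}, keep {pkg_at(p5,hub)}, require {truck_at(t3,portB)}
    → {pkg_at(p5,hub), truck_at(t3,portB)}

== RESULT ==
["pkg_at(p5,hub)", "truck_at(t3,portB)"]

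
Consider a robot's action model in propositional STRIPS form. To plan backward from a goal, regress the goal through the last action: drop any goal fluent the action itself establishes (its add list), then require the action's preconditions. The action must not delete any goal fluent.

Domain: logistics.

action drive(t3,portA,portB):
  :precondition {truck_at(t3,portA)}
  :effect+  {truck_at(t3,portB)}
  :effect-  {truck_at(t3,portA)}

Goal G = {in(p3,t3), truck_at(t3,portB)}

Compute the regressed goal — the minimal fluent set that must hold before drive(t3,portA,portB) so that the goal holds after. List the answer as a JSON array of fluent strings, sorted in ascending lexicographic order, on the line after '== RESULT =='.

Regress:
  G ∩ del = {}  (empty — regression defined)
  G \ add = {in(p3,t3), truck_at(t3,portB)} \ {truck_at(t3,portB)} = {in(p3,t3)}
  ∪ pre   = {in(p3,t3)} ∪ {truck_at(t3,portA)}
          = {in(p3,t3), truck_at(t3,portA)}

== RESULT ==
["in(p3,t3)", "truck_at(t3,portA)"]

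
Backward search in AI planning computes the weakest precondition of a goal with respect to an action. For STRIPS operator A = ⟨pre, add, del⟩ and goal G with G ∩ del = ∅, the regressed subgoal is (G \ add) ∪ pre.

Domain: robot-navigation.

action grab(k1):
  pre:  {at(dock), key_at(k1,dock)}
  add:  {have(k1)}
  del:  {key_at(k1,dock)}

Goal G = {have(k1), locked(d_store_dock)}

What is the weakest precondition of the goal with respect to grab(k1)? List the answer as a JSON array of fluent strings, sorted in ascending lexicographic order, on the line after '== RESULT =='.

Compute (G \ add) ∪ pre:
  G ∩ del = {}  (empty — regression defined)
  G \ add = {have(k1), locked(d_store_dock)} \ {have(k1)} = {locked(d_store_dock)}
  ∪ pre   = {locked(d_store_dock)} ∪ {at(dock), key_at(k1,dock)}
          = {at(dock), key_at(k1,dock), locked(d_store_dock)}

== RESULT ==
["at(dock)", "key_at(k1,dock)", "locked(d_store_dock)"]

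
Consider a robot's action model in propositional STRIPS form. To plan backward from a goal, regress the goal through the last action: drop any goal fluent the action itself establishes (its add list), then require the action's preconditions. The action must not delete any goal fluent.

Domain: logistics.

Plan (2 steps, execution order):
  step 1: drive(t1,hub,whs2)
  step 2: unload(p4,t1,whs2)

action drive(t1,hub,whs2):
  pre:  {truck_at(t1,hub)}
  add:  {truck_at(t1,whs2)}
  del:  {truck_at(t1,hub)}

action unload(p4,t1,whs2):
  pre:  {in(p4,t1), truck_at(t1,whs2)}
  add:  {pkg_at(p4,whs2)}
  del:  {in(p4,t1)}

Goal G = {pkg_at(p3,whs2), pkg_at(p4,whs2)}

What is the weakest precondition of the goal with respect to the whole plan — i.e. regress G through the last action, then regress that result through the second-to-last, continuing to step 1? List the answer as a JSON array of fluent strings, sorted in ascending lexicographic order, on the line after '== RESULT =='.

Work backward from the goal:
  through step 2 (unload(p4,t1,whs2)): drop {pkg_at(p4,whs2)}, keep {pkg_at(p3,whs2)}, require {in(p4,t1), truck_at(t1,whs2)}
    → {in(p4,t1), pkg_at(p3,whs2), truck_at(t1,whs2)}
  through step 1 (drive(t1,hub,whs2)): drop {truck_at(t1,whs2)}, keep {in(p4,t1), pkg_at(p3,whs2)}, require {truck_at(t1,hub)}
    → {in(p4,t1), pkg_at(p3,whs2), truck_at(t1,hub)}

== RESULT ==
["in(p4,t1)", "pkg_at(p3,whs2)", "truck_at(t1,hub)"]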